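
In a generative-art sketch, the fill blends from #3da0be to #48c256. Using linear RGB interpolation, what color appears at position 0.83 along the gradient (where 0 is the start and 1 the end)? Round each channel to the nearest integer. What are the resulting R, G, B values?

#3da0be → (61, 160, 190); #48c256 → (72, 194, 86).
R = 61 + 0.83 × (72 − 61) = 61 + 0.83 × 11 = 70.13 → 70
G = 160 + 0.83 × (194 − 160) = 160 + 0.83 × 34 = 188.22 → 188
B = 190 + 0.83 × (86 − 190) = 190 + 0.83 × -104 = 103.68 → 104

(70, 188, 104)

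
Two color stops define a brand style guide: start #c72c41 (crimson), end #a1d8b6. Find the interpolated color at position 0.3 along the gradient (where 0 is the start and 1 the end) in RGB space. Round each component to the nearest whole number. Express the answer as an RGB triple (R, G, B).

(188, 96, 100)

#c72c41 → (199, 44, 65); #a1d8b6 → (161, 216, 182).
R = 199 + 0.3 × (161 − 199) = 199 + 0.3 × -38 = 187.6 → 188
G = 44 + 0.3 × (216 − 44) = 44 + 0.3 × 172 = 95.6 → 96
B = 65 + 0.3 × (182 − 65) = 65 + 0.3 × 117 = 100.1 → 100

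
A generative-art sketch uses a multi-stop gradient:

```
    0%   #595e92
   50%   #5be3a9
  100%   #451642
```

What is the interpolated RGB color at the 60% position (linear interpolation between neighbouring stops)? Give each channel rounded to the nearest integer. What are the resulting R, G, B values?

(87, 186, 148)

60% lies between the 50% and 100% stops, so the local fraction is t = (60 − 50)/(100 − 50) = 10/50 ≈ 0.2.
#5be3a9 → (91, 227, 169); #451642 → (69, 22, 66).
R = 91 + 0.2 × (69 − 91) = 86.6 → 87
G = 227 + 0.2 × (22 − 227) = 186 → 186
B = 169 + 0.2 × (66 − 169) = 148.4 → 148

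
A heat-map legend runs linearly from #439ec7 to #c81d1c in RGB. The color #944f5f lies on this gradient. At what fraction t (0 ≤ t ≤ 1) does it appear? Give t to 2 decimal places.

0.61

Invert the lerp on the B channel (largest span, 171): t = (95 − 199) / (28 − 199) = -104/-171 = 0.60819.
Check on R: (148 − 67)/(200 − 67) = 0.609 ✓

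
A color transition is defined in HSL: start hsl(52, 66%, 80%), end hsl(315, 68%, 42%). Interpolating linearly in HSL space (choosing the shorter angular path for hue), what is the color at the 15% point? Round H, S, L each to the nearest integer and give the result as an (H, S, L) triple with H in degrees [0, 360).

Hue: 315 − 52 = 263°, but |263| > 180 so the shorter arc goes the other way: Δh = 263 − 360 = -97°.
H = 52 + 0.15 × (-97) = 37.45 → 37°
S = 66 + 0.15 × (68 − 66) = 66.3 → 66%
L = 80 + 0.15 × (42 − 80) = 74.3 → 74%

(37, 66, 74)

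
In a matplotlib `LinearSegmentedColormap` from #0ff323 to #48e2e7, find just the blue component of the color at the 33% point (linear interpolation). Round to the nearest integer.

100

B₁ = 35 (from #0ff323), B₂ = 231 (from #48e2e7).
B = 35 + 0.33 × (231 − 35) = 99.68 → 100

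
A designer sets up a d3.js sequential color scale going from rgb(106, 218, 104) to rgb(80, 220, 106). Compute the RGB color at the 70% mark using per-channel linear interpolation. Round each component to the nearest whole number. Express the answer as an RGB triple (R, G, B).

(88, 219, 105)

70% corresponds to t = 0.7.
R = 106 + 0.7 × (80 − 106) = 106 + 0.7 × -26 = 87.8 → 88
G = 218 + 0.7 × (220 − 218) = 218 + 0.7 × 2 = 219.4 → 219
B = 104 + 0.7 × (106 − 104) = 104 + 0.7 × 2 = 105.4 → 105
So the blended color is (88, 219, 105), about #58db69.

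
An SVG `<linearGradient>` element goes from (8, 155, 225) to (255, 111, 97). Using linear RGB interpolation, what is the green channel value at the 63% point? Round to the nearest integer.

G = 155 + 0.63 × (111 − 155) = 127.28 → 127

127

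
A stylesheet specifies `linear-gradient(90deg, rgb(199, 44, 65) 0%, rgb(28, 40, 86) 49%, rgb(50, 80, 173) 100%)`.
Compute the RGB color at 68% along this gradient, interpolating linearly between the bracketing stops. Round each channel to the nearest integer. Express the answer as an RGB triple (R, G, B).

(36, 55, 118)

68% lies between the 49% and 100% stops, so the local fraction is t = (68 − 49)/(100 − 49) = 19/51 ≈ 0.3725.
R = 28 + 0.3725 × (50 − 28) = 36.195 → 36
G = 40 + 0.3725 × (80 − 40) = 54.9 → 55
B = 86 + 0.3725 × (173 − 86) = 118.407 → 118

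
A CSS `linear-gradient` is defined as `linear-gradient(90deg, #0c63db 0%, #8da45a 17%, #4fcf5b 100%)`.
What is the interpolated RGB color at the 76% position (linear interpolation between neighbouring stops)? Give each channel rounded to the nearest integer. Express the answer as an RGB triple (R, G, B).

76% lies between the 17% and 100% stops, so the local fraction is t = (76 − 17)/(100 − 17) = 59/83 ≈ 0.7108.
#8da45a → (141, 164, 90); #4fcf5b → (79, 207, 91).
R = 141 + 0.7108 × (79 − 141) = 96.93 → 97
G = 164 + 0.7108 × (207 − 164) = 194.564 → 195
B = 90 + 0.7108 × (91 − 90) = 90.711 → 91

(97, 195, 91)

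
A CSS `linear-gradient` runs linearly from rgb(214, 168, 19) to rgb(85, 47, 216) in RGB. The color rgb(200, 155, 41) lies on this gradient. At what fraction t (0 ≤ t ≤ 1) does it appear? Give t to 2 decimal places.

0.11

Invert the lerp on the B channel (largest span, 197): t = (41 − 19) / (216 − 19) = 22/197 = 0.11168.
Check on R: (200 − 214)/(85 − 214) = 0.1085 ✓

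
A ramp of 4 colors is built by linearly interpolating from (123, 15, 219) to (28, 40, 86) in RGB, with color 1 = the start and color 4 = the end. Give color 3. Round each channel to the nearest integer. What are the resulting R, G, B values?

(60, 32, 130)

With 4 swatches and endpoints inclusive, swatch 3 sits at t = (3 − 1)/(4 − 1) = 2/3 ≈ 0.6667.
R = 123 + 0.6667 × (28 − 123) = 59.664 → 60
G = 15 + 0.6667 × (40 − 15) = 31.668 → 32
B = 219 + 0.6667 × (86 − 219) = 130.329 → 130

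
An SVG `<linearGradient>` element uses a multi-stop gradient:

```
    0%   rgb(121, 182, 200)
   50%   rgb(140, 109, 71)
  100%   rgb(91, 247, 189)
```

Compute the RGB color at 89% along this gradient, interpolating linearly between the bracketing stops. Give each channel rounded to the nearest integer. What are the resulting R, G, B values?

89% lies between the 50% and 100% stops, so the local fraction is t = (89 − 50)/(100 − 50) = 39/50 ≈ 0.78.
R = 140 + 0.78 × (91 − 140) = 101.78 → 102
G = 109 + 0.78 × (247 − 109) = 216.64 → 217
B = 71 + 0.78 × (189 − 71) = 163.04 → 163

(102, 217, 163)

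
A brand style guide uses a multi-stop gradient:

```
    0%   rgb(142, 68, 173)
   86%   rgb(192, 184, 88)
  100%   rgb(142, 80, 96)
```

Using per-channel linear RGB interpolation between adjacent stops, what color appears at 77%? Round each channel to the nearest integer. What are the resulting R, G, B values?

(187, 172, 97)

77% lies between the 0% and 86% stops, so the local fraction is t = (77 − 0)/(86 − 0) = 77/86 ≈ 0.8953.
R = 142 + 0.8953 × (192 − 142) = 186.765 → 187
G = 68 + 0.8953 × (184 − 68) = 171.855 → 172
B = 173 + 0.8953 × (88 − 173) = 96.9 → 97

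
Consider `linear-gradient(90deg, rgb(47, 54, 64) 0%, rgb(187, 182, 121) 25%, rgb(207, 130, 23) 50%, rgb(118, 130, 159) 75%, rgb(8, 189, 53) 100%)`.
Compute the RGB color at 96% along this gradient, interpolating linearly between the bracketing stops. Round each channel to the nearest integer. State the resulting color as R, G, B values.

(26, 180, 70)

96% lies between the 75% and 100% stops, so the local fraction is t = (96 − 75)/(100 − 75) = 21/25 ≈ 0.84.
R = 118 + 0.84 × (8 − 118) = 25.6 → 26
G = 130 + 0.84 × (189 − 130) = 179.56 → 180
B = 159 + 0.84 × (53 − 159) = 69.96 → 70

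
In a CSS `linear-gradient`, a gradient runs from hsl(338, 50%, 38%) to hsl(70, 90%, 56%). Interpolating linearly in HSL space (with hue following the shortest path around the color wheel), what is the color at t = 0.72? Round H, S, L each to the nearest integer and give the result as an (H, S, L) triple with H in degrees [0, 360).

(44, 79, 51)

Hue: 70 − 338 = -268°, but |-268| > 180 so the shorter arc goes the other way: Δh = -268 + 360 = 92°.
H = 338 + 0.72 × (92) = 404.24 → 404 → 404 mod 360 = 44°
S = 50 + 0.72 × (90 − 50) = 78.8 → 79%
L = 38 + 0.72 × (56 − 38) = 50.96 → 51%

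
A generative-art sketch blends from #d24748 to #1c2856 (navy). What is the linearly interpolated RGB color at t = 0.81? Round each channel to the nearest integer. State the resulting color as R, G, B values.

#d24748 → (210, 71, 72); #1c2856 → (28, 40, 86).
R = 210 + 0.81 × (28 − 210) = 210 + 0.81 × -182 = 62.58 → 63
G = 71 + 0.81 × (40 − 71) = 71 + 0.81 × -31 = 45.89 → 46
B = 72 + 0.81 × (86 − 72) = 72 + 0.81 × 14 = 83.34 → 83

(63, 46, 83)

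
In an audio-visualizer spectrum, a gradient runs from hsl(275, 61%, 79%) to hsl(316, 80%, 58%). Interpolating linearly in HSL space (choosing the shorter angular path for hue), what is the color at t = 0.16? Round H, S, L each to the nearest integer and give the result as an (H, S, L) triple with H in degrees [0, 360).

Hue arc: Δh = 316 − 275 = 41° (|Δh| ≤ 180, already the shorter path).
H = 275 + 0.16 × (41) = 281.56 → 282°
S = 61 + 0.16 × (80 − 61) = 64.04 → 64%
L = 79 + 0.16 × (58 − 79) = 75.64 → 76%

(282, 64, 76)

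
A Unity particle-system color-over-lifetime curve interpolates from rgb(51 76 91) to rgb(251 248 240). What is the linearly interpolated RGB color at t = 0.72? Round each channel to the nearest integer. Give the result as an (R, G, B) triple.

(195, 200, 198)

R = 51 + 0.72 × (251 − 51) = 51 + 0.72 × 200 = 195 → 195
G = 76 + 0.72 × (248 − 76) = 76 + 0.72 × 172 = 199.84 → 200
B = 91 + 0.72 × (240 − 91) = 91 + 0.72 × 149 = 198.28 → 198
So the blended color is (195, 200, 198), about #c3c8c6.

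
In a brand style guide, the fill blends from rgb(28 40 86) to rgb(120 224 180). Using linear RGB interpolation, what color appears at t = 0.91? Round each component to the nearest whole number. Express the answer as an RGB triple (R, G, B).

R = 28 + 0.91 × (120 − 28) = 28 + 0.91 × 92 = 111.72 → 112
G = 40 + 0.91 × (224 − 40) = 40 + 0.91 × 184 = 207.44 → 207
B = 86 + 0.91 × (180 − 86) = 86 + 0.91 × 94 = 171.54 → 172
So the blended color is (112, 207, 172), about #70cfac.

(112, 207, 172)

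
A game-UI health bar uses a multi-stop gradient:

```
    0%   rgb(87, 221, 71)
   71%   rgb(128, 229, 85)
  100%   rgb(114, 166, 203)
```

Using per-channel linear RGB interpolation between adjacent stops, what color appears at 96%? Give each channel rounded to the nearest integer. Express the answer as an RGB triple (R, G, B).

(116, 175, 187)

96% lies between the 71% and 100% stops, so the local fraction is t = (96 − 71)/(100 − 71) = 25/29 ≈ 0.8621.
R = 128 + 0.8621 × (114 − 128) = 115.931 → 116
G = 229 + 0.8621 × (166 − 229) = 174.688 → 175
B = 85 + 0.8621 × (203 − 85) = 186.728 → 187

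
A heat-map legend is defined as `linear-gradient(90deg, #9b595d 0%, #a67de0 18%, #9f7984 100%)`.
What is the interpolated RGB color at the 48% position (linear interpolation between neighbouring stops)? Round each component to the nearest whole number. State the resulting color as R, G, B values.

48% lies between the 18% and 100% stops, so the local fraction is t = (48 − 18)/(100 − 18) = 30/82 ≈ 0.3659.
#a67de0 → (166, 125, 224); #9f7984 → (159, 121, 132).
R = 166 + 0.3659 × (159 − 166) = 163.439 → 163
G = 125 + 0.3659 × (121 − 125) = 123.536 → 124
B = 224 + 0.3659 × (132 − 224) = 190.337 → 190

(163, 124, 190)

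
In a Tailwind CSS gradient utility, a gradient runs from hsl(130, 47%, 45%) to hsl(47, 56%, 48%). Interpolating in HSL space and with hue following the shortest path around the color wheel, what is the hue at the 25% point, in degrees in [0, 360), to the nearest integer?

Hue arc: Δh = 47 − 130 = -83° (|Δh| ≤ 180, already the shorter path).
H = 130 + 0.25 × (-83) = 109.25 → 109°

109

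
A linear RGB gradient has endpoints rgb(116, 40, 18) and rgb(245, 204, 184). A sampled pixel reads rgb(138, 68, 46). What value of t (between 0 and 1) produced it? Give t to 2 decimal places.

Invert the lerp on the B channel (largest span, 166): t = (46 − 18) / (184 − 18) = 28/166 = 0.16867.
Check on R: (138 − 116)/(245 − 116) = 0.1705 ✓

0.17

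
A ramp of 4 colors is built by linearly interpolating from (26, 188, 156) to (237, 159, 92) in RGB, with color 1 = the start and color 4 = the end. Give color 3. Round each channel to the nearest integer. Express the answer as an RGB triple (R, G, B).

(167, 169, 113)

With 4 swatches and endpoints inclusive, swatch 3 sits at t = (3 − 1)/(4 − 1) = 2/3 ≈ 0.6667.
R = 26 + 0.6667 × (237 − 26) = 166.674 → 167
G = 188 + 0.6667 × (159 − 188) = 168.666 → 169
B = 156 + 0.6667 × (92 − 156) = 113.331 → 113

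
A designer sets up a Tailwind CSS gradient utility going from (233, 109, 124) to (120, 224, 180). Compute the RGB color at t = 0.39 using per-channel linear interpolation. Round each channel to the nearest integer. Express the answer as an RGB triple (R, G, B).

(189, 154, 146)

R = 233 + 0.39 × (120 − 233) = 233 + 0.39 × -113 = 188.93 → 189
G = 109 + 0.39 × (224 − 109) = 109 + 0.39 × 115 = 153.85 → 154
B = 124 + 0.39 × (180 − 124) = 124 + 0.39 × 56 = 145.84 → 146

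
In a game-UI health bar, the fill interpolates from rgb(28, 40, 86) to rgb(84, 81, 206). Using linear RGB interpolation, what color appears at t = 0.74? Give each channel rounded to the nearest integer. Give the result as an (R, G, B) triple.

R = 28 + 0.74 × (84 − 28) = 28 + 0.74 × 56 = 69.44 → 69
G = 40 + 0.74 × (81 − 40) = 40 + 0.74 × 41 = 70.34 → 70
B = 86 + 0.74 × (206 − 86) = 86 + 0.74 × 120 = 174.8 → 175
So the blended color is (69, 70, 175), about #4546af.

(69, 70, 175)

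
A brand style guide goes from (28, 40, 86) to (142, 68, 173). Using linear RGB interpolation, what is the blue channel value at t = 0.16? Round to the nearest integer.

B = 86 + 0.16 × (173 − 86) = 99.92 → 100

100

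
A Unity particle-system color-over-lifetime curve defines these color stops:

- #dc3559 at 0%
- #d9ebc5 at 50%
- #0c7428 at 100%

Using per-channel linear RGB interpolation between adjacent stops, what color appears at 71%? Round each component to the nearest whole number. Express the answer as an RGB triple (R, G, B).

71% lies between the 50% and 100% stops, so the local fraction is t = (71 − 50)/(100 − 50) = 21/50 ≈ 0.42.
#d9ebc5 → (217, 235, 197); #0c7428 → (12, 116, 40).
R = 217 + 0.42 × (12 − 217) = 130.9 → 131
G = 235 + 0.42 × (116 − 235) = 185.02 → 185
B = 197 + 0.42 × (40 − 197) = 131.06 → 131

(131, 185, 131)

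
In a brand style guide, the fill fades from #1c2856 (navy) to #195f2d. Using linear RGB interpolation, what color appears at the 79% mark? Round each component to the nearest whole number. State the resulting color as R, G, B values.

#1c2856 → (28, 40, 86); #195f2d → (25, 95, 45).
79% corresponds to t = 0.79.
R = 28 + 0.79 × (25 − 28) = 28 + 0.79 × -3 = 25.63 → 26
G = 40 + 0.79 × (95 − 40) = 40 + 0.79 × 55 = 83.45 → 83
B = 86 + 0.79 × (45 − 86) = 86 + 0.79 × -41 = 53.61 → 54
So the blended color is (26, 83, 54), about #1a5336.

(26, 83, 54)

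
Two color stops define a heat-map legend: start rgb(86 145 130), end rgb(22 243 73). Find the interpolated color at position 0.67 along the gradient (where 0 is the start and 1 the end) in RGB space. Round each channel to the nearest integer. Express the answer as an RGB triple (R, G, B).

R = 86 + 0.67 × (22 − 86) = 86 + 0.67 × -64 = 43.12 → 43
G = 145 + 0.67 × (243 − 145) = 145 + 0.67 × 98 = 210.66 → 211
B = 130 + 0.67 × (73 − 130) = 130 + 0.67 × -57 = 91.81 → 92

(43, 211, 92)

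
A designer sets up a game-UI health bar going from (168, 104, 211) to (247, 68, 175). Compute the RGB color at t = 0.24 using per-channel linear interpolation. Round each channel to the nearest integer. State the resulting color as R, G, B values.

(187, 95, 202)

R = 168 + 0.24 × (247 − 168) = 168 + 0.24 × 79 = 186.96 → 187
G = 104 + 0.24 × (68 − 104) = 104 + 0.24 × -36 = 95.36 → 95
B = 211 + 0.24 × (175 − 211) = 211 + 0.24 × -36 = 202.36 → 202
So the blended color is (187, 95, 202), about #bb5fca.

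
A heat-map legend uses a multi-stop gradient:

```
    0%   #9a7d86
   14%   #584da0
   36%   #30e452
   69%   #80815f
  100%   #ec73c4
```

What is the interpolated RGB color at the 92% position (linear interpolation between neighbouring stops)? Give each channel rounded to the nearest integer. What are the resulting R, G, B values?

92% lies between the 69% and 100% stops, so the local fraction is t = (92 − 69)/(100 − 69) = 23/31 ≈ 0.7419.
#80815f → (128, 129, 95); #ec73c4 → (236, 115, 196).
R = 128 + 0.7419 × (236 − 128) = 208.125 → 208
G = 129 + 0.7419 × (115 − 129) = 118.613 → 119
B = 95 + 0.7419 × (196 − 95) = 169.932 → 170

(208, 119, 170)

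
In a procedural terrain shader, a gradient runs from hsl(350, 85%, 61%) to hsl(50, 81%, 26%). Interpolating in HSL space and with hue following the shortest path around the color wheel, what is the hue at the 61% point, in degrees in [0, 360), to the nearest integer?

Hue: 50 − 350 = -300°, but |-300| > 180 so the shorter arc goes the other way: Δh = -300 + 360 = 60°.
H = 350 + 0.61 × (60) = 386.6 → 387 → 387 mod 360 = 27°

27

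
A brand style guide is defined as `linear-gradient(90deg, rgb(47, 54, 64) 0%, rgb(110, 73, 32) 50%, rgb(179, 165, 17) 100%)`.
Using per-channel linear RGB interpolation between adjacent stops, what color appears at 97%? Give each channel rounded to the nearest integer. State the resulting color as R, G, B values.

97% lies between the 50% and 100% stops, so the local fraction is t = (97 − 50)/(100 − 50) = 47/50 ≈ 0.94.
R = 110 + 0.94 × (179 − 110) = 174.86 → 175
G = 73 + 0.94 × (165 − 73) = 159.48 → 159
B = 32 + 0.94 × (17 − 32) = 17.9 → 18

(175, 159, 18)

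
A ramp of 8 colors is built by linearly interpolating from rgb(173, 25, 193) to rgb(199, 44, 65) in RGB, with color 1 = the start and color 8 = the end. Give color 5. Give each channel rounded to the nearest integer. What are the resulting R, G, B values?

(188, 36, 120)

With 8 swatches and endpoints inclusive, swatch 5 sits at t = (5 − 1)/(8 − 1) = 4/7 ≈ 0.5714.
R = 173 + 0.5714 × (199 − 173) = 187.856 → 188
G = 25 + 0.5714 × (44 − 25) = 35.857 → 36
B = 193 + 0.5714 × (65 − 193) = 119.861 → 120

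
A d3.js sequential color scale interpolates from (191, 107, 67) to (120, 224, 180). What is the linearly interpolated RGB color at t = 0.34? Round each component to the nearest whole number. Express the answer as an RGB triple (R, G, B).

R = 191 + 0.34 × (120 − 191) = 191 + 0.34 × -71 = 166.86 → 167
G = 107 + 0.34 × (224 − 107) = 107 + 0.34 × 117 = 146.78 → 147
B = 67 + 0.34 × (180 − 67) = 67 + 0.34 × 113 = 105.42 → 105

(167, 147, 105)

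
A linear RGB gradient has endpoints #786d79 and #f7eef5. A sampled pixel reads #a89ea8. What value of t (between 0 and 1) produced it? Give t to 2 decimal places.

0.38

Invert the lerp on the G channel (largest span, 129): t = (158 − 109) / (238 − 109) = 49/129 = 0.37984.
Check on R: (168 − 120)/(247 − 120) = 0.378 ✓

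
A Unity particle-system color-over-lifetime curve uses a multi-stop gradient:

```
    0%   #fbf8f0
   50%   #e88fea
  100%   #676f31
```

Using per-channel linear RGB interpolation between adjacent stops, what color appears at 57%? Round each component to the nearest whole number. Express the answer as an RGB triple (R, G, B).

(214, 139, 208)

57% lies between the 50% and 100% stops, so the local fraction is t = (57 − 50)/(100 − 50) = 7/50 ≈ 0.14.
#e88fea → (232, 143, 234); #676f31 → (103, 111, 49).
R = 232 + 0.14 × (103 − 232) = 213.94 → 214
G = 143 + 0.14 × (111 − 143) = 138.52 → 139
B = 234 + 0.14 × (49 − 234) = 208.1 → 208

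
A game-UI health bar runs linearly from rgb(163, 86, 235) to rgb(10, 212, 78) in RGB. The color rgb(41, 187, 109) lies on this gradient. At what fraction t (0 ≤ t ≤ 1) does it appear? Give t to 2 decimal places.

0.80

Invert the lerp on the B channel (largest span, 157): t = (109 − 235) / (78 − 235) = -126/-157 = 0.80255.
Check on R: (41 − 163)/(10 − 163) = 0.7974 ✓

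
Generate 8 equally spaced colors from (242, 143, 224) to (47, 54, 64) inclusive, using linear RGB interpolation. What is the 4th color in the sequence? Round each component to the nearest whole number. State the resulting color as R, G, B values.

(158, 105, 155)

With 8 swatches and endpoints inclusive, swatch 4 sits at t = (4 − 1)/(8 − 1) = 3/7 ≈ 0.4286.
R = 242 + 0.4286 × (47 − 242) = 158.423 → 158
G = 143 + 0.4286 × (54 − 143) = 104.855 → 105
B = 224 + 0.4286 × (64 − 224) = 155.424 → 155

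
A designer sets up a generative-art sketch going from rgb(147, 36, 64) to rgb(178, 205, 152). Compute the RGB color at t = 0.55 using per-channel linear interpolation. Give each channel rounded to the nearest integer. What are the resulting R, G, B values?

(164, 129, 112)

R = 147 + 0.55 × (178 − 147) = 147 + 0.55 × 31 = 164.05 → 164
G = 36 + 0.55 × (205 − 36) = 36 + 0.55 × 169 = 128.95 → 129
B = 64 + 0.55 × (152 − 64) = 64 + 0.55 × 88 = 112.4 → 112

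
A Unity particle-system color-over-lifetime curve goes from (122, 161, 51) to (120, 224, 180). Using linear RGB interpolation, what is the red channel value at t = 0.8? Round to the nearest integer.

R = 122 + 0.8 × (120 − 122) = 120.4 → 120

120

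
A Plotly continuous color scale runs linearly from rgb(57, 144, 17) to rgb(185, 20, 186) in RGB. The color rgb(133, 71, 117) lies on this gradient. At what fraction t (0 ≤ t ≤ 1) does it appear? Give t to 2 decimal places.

0.59

Invert the lerp on the B channel (largest span, 169): t = (117 − 17) / (186 − 17) = 100/169 = 0.59172.
Check on R: (133 − 57)/(185 − 57) = 0.5938 ✓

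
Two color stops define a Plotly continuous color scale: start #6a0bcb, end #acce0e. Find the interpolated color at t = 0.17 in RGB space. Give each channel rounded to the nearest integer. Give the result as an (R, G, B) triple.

(117, 44, 171)

#6a0bcb → (106, 11, 203); #acce0e → (172, 206, 14).
R = 106 + 0.17 × (172 − 106) = 106 + 0.17 × 66 = 117.22 → 117
G = 11 + 0.17 × (206 − 11) = 11 + 0.17 × 195 = 44.15 → 44
B = 203 + 0.17 × (14 − 203) = 203 + 0.17 × -189 = 170.87 → 171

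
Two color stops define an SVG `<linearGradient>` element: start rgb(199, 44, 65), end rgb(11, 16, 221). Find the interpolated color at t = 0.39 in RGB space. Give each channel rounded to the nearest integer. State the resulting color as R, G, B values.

(126, 33, 126)

R = 199 + 0.39 × (11 − 199) = 199 + 0.39 × -188 = 125.68 → 126
G = 44 + 0.39 × (16 − 44) = 44 + 0.39 × -28 = 33.08 → 33
B = 65 + 0.39 × (221 − 65) = 65 + 0.39 × 156 = 125.84 → 126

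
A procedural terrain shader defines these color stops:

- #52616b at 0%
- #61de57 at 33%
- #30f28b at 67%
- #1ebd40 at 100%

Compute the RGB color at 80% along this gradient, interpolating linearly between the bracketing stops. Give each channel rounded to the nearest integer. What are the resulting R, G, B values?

80% lies between the 67% and 100% stops, so the local fraction is t = (80 − 67)/(100 − 67) = 13/33 ≈ 0.3939.
#30f28b → (48, 242, 139); #1ebd40 → (30, 189, 64).
R = 48 + 0.3939 × (30 − 48) = 40.91 → 41
G = 242 + 0.3939 × (189 − 242) = 221.123 → 221
B = 139 + 0.3939 × (64 − 139) = 109.458 → 109

(41, 221, 109)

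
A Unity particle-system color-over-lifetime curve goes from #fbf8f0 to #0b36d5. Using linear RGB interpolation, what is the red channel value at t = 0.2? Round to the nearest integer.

R₁ = 251 (from #fbf8f0), R₂ = 11 (from #0b36d5).
R = 251 + 0.2 × (11 − 251) = 203 → 203

203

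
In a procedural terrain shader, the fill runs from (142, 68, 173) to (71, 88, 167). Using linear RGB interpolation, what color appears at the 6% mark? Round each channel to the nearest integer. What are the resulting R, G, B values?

6% corresponds to t = 0.06.
R = 142 + 0.06 × (71 − 142) = 142 + 0.06 × -71 = 137.74 → 138
G = 68 + 0.06 × (88 − 68) = 68 + 0.06 × 20 = 69.2 → 69
B = 173 + 0.06 × (167 − 173) = 173 + 0.06 × -6 = 172.64 → 173

(138, 69, 173)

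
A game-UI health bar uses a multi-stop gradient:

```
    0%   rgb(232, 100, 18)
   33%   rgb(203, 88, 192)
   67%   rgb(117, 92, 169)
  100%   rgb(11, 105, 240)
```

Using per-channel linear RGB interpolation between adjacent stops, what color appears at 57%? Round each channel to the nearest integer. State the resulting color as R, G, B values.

(142, 91, 176)

57% lies between the 33% and 67% stops, so the local fraction is t = (57 − 33)/(67 − 33) = 24/34 ≈ 0.7059.
R = 203 + 0.7059 × (117 − 203) = 142.293 → 142
G = 88 + 0.7059 × (92 − 88) = 90.824 → 91
B = 192 + 0.7059 × (169 − 192) = 175.764 → 176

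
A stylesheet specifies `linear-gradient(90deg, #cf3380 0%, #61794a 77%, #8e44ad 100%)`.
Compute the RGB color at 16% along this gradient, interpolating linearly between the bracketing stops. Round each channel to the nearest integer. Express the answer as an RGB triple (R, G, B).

16% lies between the 0% and 77% stops, so the local fraction is t = (16 − 0)/(77 − 0) = 16/77 ≈ 0.2078.
#cf3380 → (207, 51, 128); #61794a → (97, 121, 74).
R = 207 + 0.2078 × (97 − 207) = 184.142 → 184
G = 51 + 0.2078 × (121 − 51) = 65.546 → 66
B = 128 + 0.2078 × (74 − 128) = 116.779 → 117

(184, 66, 117)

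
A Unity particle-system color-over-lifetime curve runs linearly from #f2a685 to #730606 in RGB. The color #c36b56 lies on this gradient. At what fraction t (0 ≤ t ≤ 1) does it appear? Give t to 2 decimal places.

Invert the lerp on the G channel (largest span, 160): t = (107 − 166) / (6 − 166) = -59/-160 = 0.36875.
Check on R: (195 − 242)/(115 − 242) = 0.3701 ✓

0.37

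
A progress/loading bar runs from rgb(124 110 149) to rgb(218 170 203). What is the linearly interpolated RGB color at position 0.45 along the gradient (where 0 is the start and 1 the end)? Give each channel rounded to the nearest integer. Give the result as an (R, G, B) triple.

(166, 137, 173)

R = 124 + 0.45 × (218 − 124) = 124 + 0.45 × 94 = 166.3 → 166
G = 110 + 0.45 × (170 − 110) = 110 + 0.45 × 60 = 137 → 137
B = 149 + 0.45 × (203 − 149) = 149 + 0.45 × 54 = 173.3 → 173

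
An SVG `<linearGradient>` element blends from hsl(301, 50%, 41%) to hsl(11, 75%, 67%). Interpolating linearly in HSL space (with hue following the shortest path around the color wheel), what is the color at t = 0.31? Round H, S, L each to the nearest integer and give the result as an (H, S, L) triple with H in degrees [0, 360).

Hue: 11 − 301 = -290°, but |-290| > 180 so the shorter arc goes the other way: Δh = -290 + 360 = 70°.
H = 301 + 0.31 × (70) = 322.7 → 323°
S = 50 + 0.31 × (75 − 50) = 57.75 → 58%
L = 41 + 0.31 × (67 − 41) = 49.06 → 49%

(323, 58, 49)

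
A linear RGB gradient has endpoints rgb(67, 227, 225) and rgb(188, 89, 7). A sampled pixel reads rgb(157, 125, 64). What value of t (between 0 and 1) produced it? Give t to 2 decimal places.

Invert the lerp on the B channel (largest span, 218): t = (64 − 225) / (7 − 225) = -161/-218 = 0.73853.
Check on R: (157 − 67)/(188 − 67) = 0.7438 ✓

0.74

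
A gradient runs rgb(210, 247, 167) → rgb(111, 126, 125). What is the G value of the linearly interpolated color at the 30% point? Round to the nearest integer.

G = 247 + 0.3 × (126 − 247) = 210.7 → 211

211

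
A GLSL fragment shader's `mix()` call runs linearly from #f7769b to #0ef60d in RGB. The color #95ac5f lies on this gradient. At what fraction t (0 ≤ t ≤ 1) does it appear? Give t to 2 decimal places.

0.42

Invert the lerp on the R channel (largest span, 233): t = (149 − 247) / (14 − 247) = -98/-233 = 0.4206.
Check on G: (172 − 118)/(246 − 118) = 0.4219 ✓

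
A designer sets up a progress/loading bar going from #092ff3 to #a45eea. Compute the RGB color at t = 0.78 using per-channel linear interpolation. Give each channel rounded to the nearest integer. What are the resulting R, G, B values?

(130, 84, 236)

#092ff3 → (9, 47, 243); #a45eea → (164, 94, 234).
R = 9 + 0.78 × (164 − 9) = 9 + 0.78 × 155 = 129.9 → 130
G = 47 + 0.78 × (94 − 47) = 47 + 0.78 × 47 = 83.66 → 84
B = 243 + 0.78 × (234 − 243) = 243 + 0.78 × -9 = 235.98 → 236
So the blended color is (130, 84, 236), about #8254ec.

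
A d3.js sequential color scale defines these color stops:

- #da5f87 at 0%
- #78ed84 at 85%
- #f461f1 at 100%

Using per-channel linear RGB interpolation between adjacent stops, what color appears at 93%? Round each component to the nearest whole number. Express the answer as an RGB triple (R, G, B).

(186, 162, 190)

93% lies between the 85% and 100% stops, so the local fraction is t = (93 − 85)/(100 − 85) = 8/15 ≈ 0.5333.
#78ed84 → (120, 237, 132); #f461f1 → (244, 97, 241).
R = 120 + 0.5333 × (244 − 120) = 186.129 → 186
G = 237 + 0.5333 × (97 − 237) = 162.338 → 162
B = 132 + 0.5333 × (241 − 132) = 190.13 → 190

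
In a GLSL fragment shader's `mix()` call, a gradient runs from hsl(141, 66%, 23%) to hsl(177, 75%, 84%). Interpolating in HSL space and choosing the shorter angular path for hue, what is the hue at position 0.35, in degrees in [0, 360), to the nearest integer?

Hue arc: Δh = 177 − 141 = 36° (|Δh| ≤ 180, already the shorter path).
H = 141 + 0.35 × (36) = 153.6 → 154°

154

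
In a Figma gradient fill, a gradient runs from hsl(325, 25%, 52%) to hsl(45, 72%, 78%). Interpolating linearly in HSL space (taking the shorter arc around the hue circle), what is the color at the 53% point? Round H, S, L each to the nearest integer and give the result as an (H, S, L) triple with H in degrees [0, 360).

(7, 50, 66)

Hue: 45 − 325 = -280°, but |-280| > 180 so the shorter arc goes the other way: Δh = -280 + 360 = 80°.
H = 325 + 0.53 × (80) = 367.4 → 367 → 367 mod 360 = 7°
S = 25 + 0.53 × (72 − 25) = 49.91 → 50%
L = 52 + 0.53 × (78 − 52) = 65.78 → 66%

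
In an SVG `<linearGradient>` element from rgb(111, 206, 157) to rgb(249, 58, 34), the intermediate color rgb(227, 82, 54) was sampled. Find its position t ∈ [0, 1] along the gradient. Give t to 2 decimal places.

0.84

Invert the lerp on the G channel (largest span, 148): t = (82 − 206) / (58 − 206) = -124/-148 = 0.83784.
Check on R: (227 − 111)/(249 − 111) = 0.8406 ✓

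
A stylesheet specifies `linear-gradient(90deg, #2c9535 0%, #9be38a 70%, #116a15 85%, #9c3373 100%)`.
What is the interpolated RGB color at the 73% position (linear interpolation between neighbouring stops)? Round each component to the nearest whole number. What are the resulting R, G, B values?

73% lies between the 70% and 85% stops, so the local fraction is t = (73 − 70)/(85 − 70) = 3/15 ≈ 0.2.
#9be38a → (155, 227, 138); #116a15 → (17, 106, 21).
R = 155 + 0.2 × (17 − 155) = 127.4 → 127
G = 227 + 0.2 × (106 − 227) = 202.8 → 203
B = 138 + 0.2 × (21 − 138) = 114.6 → 115

(127, 203, 115)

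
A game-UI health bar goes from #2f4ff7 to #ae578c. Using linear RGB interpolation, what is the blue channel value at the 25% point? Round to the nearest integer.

220

B₁ = 247 (from #2f4ff7), B₂ = 140 (from #ae578c).
B = 247 + 0.25 × (140 − 247) = 220.25 → 220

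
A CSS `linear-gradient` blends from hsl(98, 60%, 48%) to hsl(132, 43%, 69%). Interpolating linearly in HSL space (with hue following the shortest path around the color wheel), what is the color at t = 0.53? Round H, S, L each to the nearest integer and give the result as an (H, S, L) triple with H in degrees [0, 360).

(116, 51, 59)

Hue arc: Δh = 132 − 98 = 34° (|Δh| ≤ 180, already the shorter path).
H = 98 + 0.53 × (34) = 116.02 → 116°
S = 60 + 0.53 × (43 − 60) = 50.99 → 51%
L = 48 + 0.53 × (69 − 48) = 59.13 → 59%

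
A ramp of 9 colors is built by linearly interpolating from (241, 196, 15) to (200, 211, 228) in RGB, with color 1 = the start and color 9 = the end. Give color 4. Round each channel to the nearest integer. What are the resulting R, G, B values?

With 9 swatches and endpoints inclusive, swatch 4 sits at t = (4 − 1)/(9 − 1) = 3/8 ≈ 0.375.
R = 241 + 0.375 × (200 − 241) = 225.625 → 226
G = 196 + 0.375 × (211 − 196) = 201.625 → 202
B = 15 + 0.375 × (228 − 15) = 94.875 → 95

(226, 202, 95)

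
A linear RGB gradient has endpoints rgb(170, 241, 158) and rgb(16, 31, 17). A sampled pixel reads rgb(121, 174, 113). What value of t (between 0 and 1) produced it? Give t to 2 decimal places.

Invert the lerp on the G channel (largest span, 210): t = (174 − 241) / (31 − 241) = -67/-210 = 0.31905.
Check on R: (121 − 170)/(16 − 170) = 0.3182 ✓

0.32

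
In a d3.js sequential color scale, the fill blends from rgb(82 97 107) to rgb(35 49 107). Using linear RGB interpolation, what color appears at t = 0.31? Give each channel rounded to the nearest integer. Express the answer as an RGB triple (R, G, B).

R = 82 + 0.31 × (35 − 82) = 82 + 0.31 × -47 = 67.43 → 67
G = 97 + 0.31 × (49 − 97) = 97 + 0.31 × -48 = 82.12 → 82
B = 107 + 0.31 × (107 − 107) = 107 + 0.31 × 0 = 107 → 107

(67, 82, 107)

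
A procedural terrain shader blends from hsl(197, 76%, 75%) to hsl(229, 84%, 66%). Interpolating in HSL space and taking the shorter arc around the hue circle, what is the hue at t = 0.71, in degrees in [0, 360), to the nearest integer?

220

Hue arc: Δh = 229 − 197 = 32° (|Δh| ≤ 180, already the shorter path).
H = 197 + 0.71 × (32) = 219.72 → 220°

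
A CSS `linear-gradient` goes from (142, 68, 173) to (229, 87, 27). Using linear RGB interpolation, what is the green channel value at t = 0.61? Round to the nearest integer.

80

G = 68 + 0.61 × (87 − 68) = 79.59 → 80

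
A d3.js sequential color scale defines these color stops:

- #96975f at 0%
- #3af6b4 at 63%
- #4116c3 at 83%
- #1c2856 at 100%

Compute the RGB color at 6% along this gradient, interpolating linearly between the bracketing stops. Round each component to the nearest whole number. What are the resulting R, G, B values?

6% lies between the 0% and 63% stops, so the local fraction is t = (6 − 0)/(63 − 0) = 6/63 ≈ 0.0952.
#96975f → (150, 151, 95); #3af6b4 → (58, 246, 180).
R = 150 + 0.0952 × (58 − 150) = 141.242 → 141
G = 151 + 0.0952 × (246 − 151) = 160.044 → 160
B = 95 + 0.0952 × (180 − 95) = 103.092 → 103

(141, 160, 103)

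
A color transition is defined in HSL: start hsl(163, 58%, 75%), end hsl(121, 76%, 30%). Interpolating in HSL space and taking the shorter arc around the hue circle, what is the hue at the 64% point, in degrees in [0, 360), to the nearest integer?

136

Hue arc: Δh = 121 − 163 = -42° (|Δh| ≤ 180, already the shorter path).
H = 163 + 0.64 × (-42) = 136.12 → 136°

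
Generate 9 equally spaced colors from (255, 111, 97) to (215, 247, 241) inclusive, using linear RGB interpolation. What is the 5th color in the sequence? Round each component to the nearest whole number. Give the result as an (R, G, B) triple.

(235, 179, 169)

With 9 swatches and endpoints inclusive, swatch 5 sits at t = (5 − 1)/(9 − 1) = 4/8 ≈ 0.5.
R = 255 + 0.5 × (215 − 255) = 235 → 235
G = 111 + 0.5 × (247 − 111) = 179 → 179
B = 97 + 0.5 × (241 − 97) = 169 → 169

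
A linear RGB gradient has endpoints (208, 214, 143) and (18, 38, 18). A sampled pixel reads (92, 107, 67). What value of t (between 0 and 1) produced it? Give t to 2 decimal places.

0.61

Invert the lerp on the R channel (largest span, 190): t = (92 − 208) / (18 − 208) = -116/-190 = 0.61053.
Check on G: (107 − 214)/(38 − 214) = 0.608 ✓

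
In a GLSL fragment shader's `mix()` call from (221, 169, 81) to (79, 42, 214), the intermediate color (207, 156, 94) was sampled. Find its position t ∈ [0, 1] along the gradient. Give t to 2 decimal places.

0.10

Invert the lerp on the R channel (largest span, 142): t = (207 − 221) / (79 − 221) = -14/-142 = 0.098592.
Check on G: (156 − 169)/(42 − 169) = 0.1024 ✓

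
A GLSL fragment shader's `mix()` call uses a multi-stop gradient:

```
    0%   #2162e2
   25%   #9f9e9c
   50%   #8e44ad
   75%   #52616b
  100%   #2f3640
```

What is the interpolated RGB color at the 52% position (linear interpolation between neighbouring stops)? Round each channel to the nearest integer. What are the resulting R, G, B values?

52% lies between the 50% and 75% stops, so the local fraction is t = (52 − 50)/(75 − 50) = 2/25 ≈ 0.08.
#8e44ad → (142, 68, 173); #52616b → (82, 97, 107).
R = 142 + 0.08 × (82 − 142) = 137.2 → 137
G = 68 + 0.08 × (97 − 68) = 70.32 → 70
B = 173 + 0.08 × (107 − 173) = 167.72 → 168

(137, 70, 168)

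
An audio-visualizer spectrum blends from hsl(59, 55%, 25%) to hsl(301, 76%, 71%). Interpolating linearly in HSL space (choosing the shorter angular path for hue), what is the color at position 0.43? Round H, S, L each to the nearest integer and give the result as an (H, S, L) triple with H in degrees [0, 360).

(8, 64, 45)

Hue: 301 − 59 = 242°, but |242| > 180 so the shorter arc goes the other way: Δh = 242 − 360 = -118°.
H = 59 + 0.43 × (-118) = 8.26 → 8°
S = 55 + 0.43 × (76 − 55) = 64.03 → 64%
L = 25 + 0.43 × (71 − 25) = 44.78 → 45%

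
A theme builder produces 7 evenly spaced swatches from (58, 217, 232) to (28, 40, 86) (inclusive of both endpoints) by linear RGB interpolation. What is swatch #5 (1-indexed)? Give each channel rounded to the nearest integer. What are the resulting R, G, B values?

(38, 99, 135)

With 7 swatches and endpoints inclusive, swatch 5 sits at t = (5 − 1)/(7 − 1) = 4/6 ≈ 0.6667.
R = 58 + 0.6667 × (28 − 58) = 37.999 → 38
G = 217 + 0.6667 × (40 − 217) = 98.994 → 99
B = 232 + 0.6667 × (86 − 232) = 134.662 → 135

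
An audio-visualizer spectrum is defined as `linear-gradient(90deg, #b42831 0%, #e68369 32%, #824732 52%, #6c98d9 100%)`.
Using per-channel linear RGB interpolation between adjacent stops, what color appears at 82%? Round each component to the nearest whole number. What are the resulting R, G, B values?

82% lies between the 52% and 100% stops, so the local fraction is t = (82 − 52)/(100 − 52) = 30/48 ≈ 0.625.
#824732 → (130, 71, 50); #6c98d9 → (108, 152, 217).
R = 130 + 0.625 × (108 − 130) = 116.25 → 116
G = 71 + 0.625 × (152 − 71) = 121.625 → 122
B = 50 + 0.625 × (217 − 50) = 154.375 → 154

(116, 122, 154)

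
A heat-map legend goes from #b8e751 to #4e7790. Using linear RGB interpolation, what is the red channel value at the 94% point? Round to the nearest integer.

84

R₁ = 184 (from #b8e751), R₂ = 78 (from #4e7790).
R = 184 + 0.94 × (78 − 184) = 84.36 → 84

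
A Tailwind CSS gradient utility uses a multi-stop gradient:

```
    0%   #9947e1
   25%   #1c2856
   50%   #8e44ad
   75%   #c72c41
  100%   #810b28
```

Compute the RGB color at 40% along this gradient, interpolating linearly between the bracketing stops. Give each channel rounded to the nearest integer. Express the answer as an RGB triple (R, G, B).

(96, 57, 138)

40% lies between the 25% and 50% stops, so the local fraction is t = (40 − 25)/(50 − 25) = 15/25 ≈ 0.6.
#1c2856 → (28, 40, 86); #8e44ad → (142, 68, 173).
R = 28 + 0.6 × (142 − 28) = 96.4 → 96
G = 40 + 0.6 × (68 − 40) = 56.8 → 57
B = 86 + 0.6 × (173 − 86) = 138.2 → 138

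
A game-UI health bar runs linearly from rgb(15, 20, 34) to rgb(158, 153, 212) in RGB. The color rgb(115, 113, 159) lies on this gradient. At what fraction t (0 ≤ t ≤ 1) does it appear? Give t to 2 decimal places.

0.70

Invert the lerp on the B channel (largest span, 178): t = (159 − 34) / (212 − 34) = 125/178 = 0.70225.
Check on R: (115 − 15)/(158 − 15) = 0.6993 ✓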